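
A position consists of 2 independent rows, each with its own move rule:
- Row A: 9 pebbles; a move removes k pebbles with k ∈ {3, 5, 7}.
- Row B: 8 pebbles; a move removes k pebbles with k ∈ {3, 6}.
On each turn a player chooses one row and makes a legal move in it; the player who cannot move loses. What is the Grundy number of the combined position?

1

For row A, compute g(0), g(1), … with moves {3, 5, 7}:
k:     0  1  2  3  4  5  6  7  8  9
g(k):  0  0  0  1  1  1  2  2  2  3
So g(9) = 3.
Build the Grundy sequence for row B with g(k) = mex{g(k−s) : s ∈ {3, 6}, s ≤ k}:
k:     0  1  2  3  4  5  6  7  8
g(k):  0  0  0  1  1  1  2  2  2
So g(8) = 2.
By the Sprague-Grundy theorem, the Grundy value of a sum of independent games is the XOR of the component values.
Combined value = 3 XOR 2 = 1.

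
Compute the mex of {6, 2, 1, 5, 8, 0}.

3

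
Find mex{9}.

0 is not in the set, so the mex is 0.

0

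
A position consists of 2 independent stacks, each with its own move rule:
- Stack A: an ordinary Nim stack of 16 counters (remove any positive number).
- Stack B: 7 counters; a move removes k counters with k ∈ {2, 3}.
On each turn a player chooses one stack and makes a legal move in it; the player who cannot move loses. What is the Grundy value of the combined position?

17

Stack A is a plain Nim stack of size 16, so its Grundy value is 16.
Grundy values for stack B (subtraction set {2, 3}):
k:     0  1  2  3  4  5  6  7
g(k):  0  0  1  1  2  0  0  1
So g(7) = 1.
By the Sprague-Grundy theorem, the Grundy value of a sum of independent games is the XOR of the component values.
Combined value = 16 ⊕ 1 = 17.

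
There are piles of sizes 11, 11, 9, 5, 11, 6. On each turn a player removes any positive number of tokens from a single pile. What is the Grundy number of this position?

1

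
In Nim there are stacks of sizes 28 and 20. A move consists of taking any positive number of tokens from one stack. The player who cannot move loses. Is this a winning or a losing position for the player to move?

In binary:
  11100  (28)
  10100  (20)
  -----
  01000  (8)
The nim-sum is 8 ≠ 0, so this is an N-position: the player to move can win.

Winning position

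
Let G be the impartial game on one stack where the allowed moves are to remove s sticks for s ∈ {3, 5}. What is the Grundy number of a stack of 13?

Grundy values for subtraction set {3, 5}:
g(0) = mex{} = 0
g(1) = mex{} = 0
g(2) = mex{} = 0
g(3) = mex{0} = 1
g(4) = mex{0} = 1
g(5) = mex{0} = 1
g(6) = mex{0,1} = 2
g(7) = mex{0,1} = 2
g(8) = mex{1} = 0
g(9) = mex{1,2} = 0
g(10) = mex{1,2} = 0
g(11) = mex{0,2} = 1
g(12) = mex{0,2} = 1
g(13) = mex{0} = 1
So g(13) = 1.

1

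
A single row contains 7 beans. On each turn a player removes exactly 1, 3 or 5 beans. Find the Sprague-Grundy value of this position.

Grundy values for subtraction set {1, 3, 5}:
g(0) = mex{} = 0
g(1) = mex{0} = 1
g(2) = mex{1} = 0
g(3) = mex{0} = 1
g(4) = mex{1} = 0
g(5) = mex{0} = 1
g(6) = mex{1} = 0
g(7) = mex{0} = 1
So g(7) = 1.

1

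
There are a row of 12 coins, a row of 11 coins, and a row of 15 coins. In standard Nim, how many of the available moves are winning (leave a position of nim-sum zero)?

Write each in binary and XOR column by column:
  1100  (12)
  1011  (11)
  1111  (15)
  ----
  1000  (8)
The overall nim-sum is X = 8. A row of size p has a winning move iff p XOR X < p (reduce it to p XOR X).
  12: 12 XOR 8 = 4 < 12 — winning move (to 4).
  11: 11 XOR 8 = 3 < 11 — winning move (to 3).
  15: 15 XOR 8 = 7 < 15 — winning move (to 7).
That gives 3 winning moves.

3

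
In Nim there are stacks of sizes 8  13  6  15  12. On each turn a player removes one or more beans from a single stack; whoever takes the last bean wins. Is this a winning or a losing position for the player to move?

Write each in binary and XOR column by column:
  1000  (8)
  1101  (13)
  0110  (6)
  1111  (15)
  1100  (12)
  ----
  0000  (0)
The nim-sum is 0, so this is a P-position: the player to move is in a losing position under optimal play.

Losing position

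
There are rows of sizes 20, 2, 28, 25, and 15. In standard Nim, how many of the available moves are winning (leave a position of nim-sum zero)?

In binary:
  10100  (20)
  00010  (2)
  11100  (28)
  11001  (25)
  01111  (15)
  -----
  11100  (28)
The overall nim-sum is X = 28. A row of size p has a winning move iff p XOR X < p (reduce it to p XOR X).
  20: 20 XOR 28 = 8 < 20 — winning move (to 8).
  2: 2 XOR 28 = 30 ≥ 2 — no move.
  28: 28 XOR 28 = 0 < 28 — winning move (to 0).
  25: 25 XOR 28 = 5 < 25 — winning move (to 5).
  15: 15 XOR 28 = 19 ≥ 15 — no move.
That gives 3 winning moves.

3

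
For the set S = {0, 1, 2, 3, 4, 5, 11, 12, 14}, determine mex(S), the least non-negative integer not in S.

6

The values 0, 1, 2, 3, 4, 5 are all present; 6 is the first non-negative integer missing from the set.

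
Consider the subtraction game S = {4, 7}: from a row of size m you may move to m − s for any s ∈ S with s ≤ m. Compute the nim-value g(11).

0

Grundy values for subtraction set {4, 7}:
g(0) = mex{} = 0
g(1) = mex{} = 0
g(2) = mex{} = 0
g(3) = mex{} = 0
g(4) = mex{0} = 1
g(5) = mex{0} = 1
g(6) = mex{0} = 1
g(7) = mex{0} = 1
g(8) = mex{0,1} = 2
g(9) = mex{0,1} = 2
g(10) = mex{0,1} = 2
g(11) = mex{1} = 0
So g(11) = 0.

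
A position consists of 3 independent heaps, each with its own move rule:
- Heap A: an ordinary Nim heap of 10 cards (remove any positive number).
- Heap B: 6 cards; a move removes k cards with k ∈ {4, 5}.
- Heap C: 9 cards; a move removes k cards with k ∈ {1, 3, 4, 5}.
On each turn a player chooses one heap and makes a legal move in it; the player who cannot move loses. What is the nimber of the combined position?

Heap A is a plain Nim heap of size 10, so its Grundy value is 10.
For heap B, compute g(0), g(1), … with moves {4, 5}:
g(0) = mex{} = 0
g(1) = mex{} = 0
g(2) = mex{} = 0
g(3) = mex{} = 0
g(4) = mex{0} = 1
g(5) = mex{0} = 1
g(6) = mex{0} = 1
So g(6) = 1.
For heap C, compute g(0), g(1), … with moves {1, 3, 4, 5}:
g(0) = mex{} = 0
g(1) = mex{0} = 1
g(2) = mex{1} = 0
g(3) = mex{0} = 1
g(4) = mex{0,1} = 2
g(5) = mex{0,1,2} = 3
g(6) = mex{0,1,3} = 2
g(7) = mex{0,1,2} = 3
g(8) = mex{1,2,3} = 0
g(9) = mex{0,2,3} = 1
So g(9) = 1.
By the Sprague-Grundy theorem, the Grundy value of a sum of independent games is the XOR of the component values.
Combined value = 10 ⊕ 1 ⊕ 1 = 10.

10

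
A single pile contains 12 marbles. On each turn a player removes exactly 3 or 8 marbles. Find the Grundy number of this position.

0

Build the Grundy sequence with g(k) = mex{g(k−s) : s ∈ {3, 8}, s ≤ k}:
g(0) = mex{} = 0
g(1) = mex{} = 0
g(2) = mex{} = 0
g(3) = mex{0} = 1
g(4) = mex{0} = 1
g(5) = mex{0} = 1
g(6) = mex{1} = 0
g(7) = mex{1} = 0
g(8) = mex{0,1} = 2
g(9) = mex{0} = 1
g(10) = mex{0} = 1
g(11) = mex{1,2} = 0
g(12) = mex{1} = 0
So g(12) = 0.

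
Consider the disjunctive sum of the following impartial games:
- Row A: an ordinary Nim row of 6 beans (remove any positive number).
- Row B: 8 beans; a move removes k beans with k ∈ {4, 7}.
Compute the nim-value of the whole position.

Row A is a plain Nim row of size 6, so its Grundy value is 6.
For row B, compute g(0), g(1), … with moves {4, 7}:
g(0) = mex{} = 0
g(1) = mex{} = 0
g(2) = mex{} = 0
g(3) = mex{} = 0
g(4) = mex{0} = 1
g(5) = mex{0} = 1
g(6) = mex{0} = 1
g(7) = mex{0} = 1
g(8) = mex{0,1} = 2
So g(8) = 2.
The value of a disjunctive sum is the nim-sum of the parts.
Combined value = 6 ⊕ 2 = 4.

4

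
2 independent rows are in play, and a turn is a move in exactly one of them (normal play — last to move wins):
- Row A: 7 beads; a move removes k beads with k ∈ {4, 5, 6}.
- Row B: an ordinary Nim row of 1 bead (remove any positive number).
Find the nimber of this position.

0

For row A, compute g(0), g(1), … with moves {4, 5, 6}:
k:     0  1  2  3  4  5  6  7
g(k):  0  0  0  0  1  1  1  1
So g(7) = 1.
Row B is a plain Nim row of size 1, so its Grundy value is 1.
By the Sprague-Grundy theorem, the Grundy value of a sum of independent games is the XOR of the component values.
Combined value = 1 XOR 1 = 0.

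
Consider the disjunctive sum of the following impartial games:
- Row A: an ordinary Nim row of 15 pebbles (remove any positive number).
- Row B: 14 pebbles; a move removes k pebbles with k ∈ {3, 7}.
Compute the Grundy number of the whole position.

Row A is a plain Nim row of size 15, so its Grundy value is 15.
Build the Grundy sequence for row B with g(k) = mex{g(k−s) : s ∈ {3, 7}, s ≤ k}:
g(0) = mex{} = 0
g(1) = mex{} = 0
g(2) = mex{} = 0
g(3) = mex{0} = 1
g(4) = mex{0} = 1
g(5) = mex{0} = 1
g(6) = mex{1} = 0
g(7) = mex{0,1} = 2
g(8) = mex{0,1} = 2
g(9) = mex{0} = 1
g(10) = mex{1,2} = 0
g(11) = mex{1,2} = 0
g(12) = mex{1} = 0
g(13) = mex{0} = 1
g(14) = mex{0,2} = 1
So g(14) = 1.
By the Sprague-Grundy theorem, the Grundy value of a sum of independent games is the XOR of the component values.
Combined value = 15 XOR 1 = 14.

14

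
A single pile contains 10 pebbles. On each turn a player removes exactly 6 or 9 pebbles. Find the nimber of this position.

Build the Grundy sequence with g(k) = mex{g(k−s) : s ∈ {6, 9}, s ≤ k}:
k:     0  1  2  3  4  5  6  7  8  9 10
g(k):  0  0  0  0  0  0  1  1  1  1  1
So g(10) = 1.

1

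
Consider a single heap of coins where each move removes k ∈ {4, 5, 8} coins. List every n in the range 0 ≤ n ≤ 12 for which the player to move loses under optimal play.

Build the Grundy sequence with g(k) = mex{g(k−s) : s ∈ {4, 5, 8}, s ≤ k}:
k:     0  1  2  3  4  5  6  7  8  9 10 11 12
g(k):  0  0  0  0  1  1  1  1  2  2  2  2  0
The P-positions (g = 0) in 0..12 are 0, 1, 2, 3, 12.

0, 1, 2, 3, 12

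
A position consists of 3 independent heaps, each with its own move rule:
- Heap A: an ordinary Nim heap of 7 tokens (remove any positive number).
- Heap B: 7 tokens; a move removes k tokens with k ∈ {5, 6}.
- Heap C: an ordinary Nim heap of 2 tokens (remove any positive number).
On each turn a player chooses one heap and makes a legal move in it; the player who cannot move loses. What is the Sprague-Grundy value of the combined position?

Heap A is a plain Nim heap of size 7, so its Grundy value is 7.
For heap B, compute g(0), g(1), … with moves {5, 6}:
k:     0  1  2  3  4  5  6  7
g(k):  0  0  0  0  0  1  1  1
So g(7) = 1.
Heap C is a plain Nim heap of size 2, so its Grundy value is 2.
The value of a disjunctive sum is the nim-sum of the parts.
Combined value = 7 ⊕ 1 ⊕ 2 = 4.

4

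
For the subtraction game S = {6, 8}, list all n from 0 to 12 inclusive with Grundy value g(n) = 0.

0, 1, 2, 3, 4, 5

Compute g(0), g(1), … for moves {6, 8}:
g(0) = mex{} = 0
g(1) = mex{} = 0
g(2) = mex{} = 0
g(3) = mex{} = 0
g(4) = mex{} = 0
g(5) = mex{} = 0
g(6) = mex{0} = 1
g(7) = mex{0} = 1
g(8) = mex{0} = 1
g(9) = mex{0} = 1
g(10) = mex{0} = 1
g(11) = mex{0} = 1
g(12) = mex{0,1} = 2
The P-positions (g = 0) in 0..12 are 0, 1, 2, 3, 4, 5.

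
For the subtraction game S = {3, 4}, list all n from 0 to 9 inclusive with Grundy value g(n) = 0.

0, 1, 2, 7, 8, 9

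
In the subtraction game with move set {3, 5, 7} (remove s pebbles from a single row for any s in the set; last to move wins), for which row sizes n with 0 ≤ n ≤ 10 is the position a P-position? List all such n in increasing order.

Grundy values for subtraction set {3, 5, 7}:
k:     0  1  2  3  4  5  6  7  8  9 10
g(k):  0  0  0  1  1  1  2  2  2  3  0
The P-positions (g = 0) in 0..10 are 0, 1, 2, 10.

0, 1, 2, 10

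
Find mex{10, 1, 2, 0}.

The values 0, 1, 2 are all present; 3 is the first non-negative integer missing from the set.

3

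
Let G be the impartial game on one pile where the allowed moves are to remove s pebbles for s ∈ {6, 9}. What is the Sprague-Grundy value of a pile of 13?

Grundy values for subtraction set {6, 9}:
g(0) = mex{} = 0
g(1) = mex{} = 0
g(2) = mex{} = 0
g(3) = mex{} = 0
g(4) = mex{} = 0
g(5) = mex{} = 0
g(6) = mex{0} = 1
g(7) = mex{0} = 1
g(8) = mex{0} = 1
g(9) = mex{0} = 1
g(10) = mex{0} = 1
g(11) = mex{0} = 1
g(12) = mex{0,1} = 2
g(13) = mex{0,1} = 2
So g(13) = 2.

2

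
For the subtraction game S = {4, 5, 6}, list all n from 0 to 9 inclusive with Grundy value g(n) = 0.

0, 1, 2, 3

Compute g(0), g(1), … for moves {4, 5, 6}:
g(0) = mex{} = 0
g(1) = mex{} = 0
g(2) = mex{} = 0
g(3) = mex{} = 0
g(4) = mex{0} = 1
g(5) = mex{0} = 1
g(6) = mex{0} = 1
g(7) = mex{0} = 1
g(8) = mex{0,1} = 2
g(9) = mex{0,1} = 2
The P-positions (g = 0) in 0..9 are 0, 1, 2, 3.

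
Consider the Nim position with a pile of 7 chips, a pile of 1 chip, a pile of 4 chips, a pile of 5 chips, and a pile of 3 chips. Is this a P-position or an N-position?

N-position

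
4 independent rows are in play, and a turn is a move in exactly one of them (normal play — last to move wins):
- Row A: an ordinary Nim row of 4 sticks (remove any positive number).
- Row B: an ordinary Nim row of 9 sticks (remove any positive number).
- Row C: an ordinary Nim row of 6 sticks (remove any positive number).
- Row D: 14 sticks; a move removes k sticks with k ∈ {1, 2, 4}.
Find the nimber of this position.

Row A is a plain Nim row of size 4, so its Grundy value is 4.
Row B is a plain Nim row of size 9, so its Grundy value is 9.
Row C is a plain Nim row of size 6, so its Grundy value is 6.
Grundy values for row D (subtraction set {1, 2, 4}):
k:     0  1  2  3  4  5  6  7  8  9 10 11 12 13 14
g(k):  0  1  2  0  1  2  0  1  2  0  1  2  0  1  2
So g(14) = 2.
By the Sprague-Grundy theorem, the Grundy value of a sum of independent games is the XOR of the component values.
Combined value = 4 ⊕ 9 ⊕ 6 ⊕ 2 = 9.

9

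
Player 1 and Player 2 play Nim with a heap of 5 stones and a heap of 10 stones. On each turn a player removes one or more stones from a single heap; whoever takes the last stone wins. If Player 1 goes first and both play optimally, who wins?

Compute the nim-sum pairwise:
5 ⊕ 10 = 15
The nim-sum is 15 ≠ 0, so this is an N-position: the player to move can win; Player 1 has a winning move.

Player 1 wins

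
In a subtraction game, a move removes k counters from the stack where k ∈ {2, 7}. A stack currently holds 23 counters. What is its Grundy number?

0

Build the Grundy sequence with g(k) = mex{g(k−s) : s ∈ {2, 7}, s ≤ k}:
k:     0  1  2  3  4  5  6  7  8  9 10 11 12 13 14 15 16 17 18 19 20 21 22 23
g(k):  0  0  1  1  0  0  1  1  2  0  0  1  1  0  0  1  1  2  0  0  1  1  0  0
So g(23) = 0.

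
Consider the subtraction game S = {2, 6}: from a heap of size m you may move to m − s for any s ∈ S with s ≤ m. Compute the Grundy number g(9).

0

Compute g(0), g(1), … for moves {2, 6}:
k:     0  1  2  3  4  5  6  7  8  9
g(k):  0  0  1  1  0  0  1  1  0  0
So g(9) = 0.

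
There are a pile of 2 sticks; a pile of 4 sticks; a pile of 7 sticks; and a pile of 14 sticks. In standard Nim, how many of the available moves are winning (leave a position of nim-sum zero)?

1

Write each in binary and XOR column by column:
  0010  (2)
  0100  (4)
  0111  (7)
  1110  (14)
  ----
  1111  (15)
The overall nim-sum is X = 15. A pile of size p has a winning move iff p XOR X < p (reduce it to p XOR X).
  2: 2 XOR 15 = 13 ≥ 2 — no move.
  4: 4 XOR 15 = 11 ≥ 4 — no move.
  7: 7 XOR 15 = 8 ≥ 7 — no move.
  14: 14 XOR 15 = 1 < 14 — winning move (to 1).
That gives 1 winning move.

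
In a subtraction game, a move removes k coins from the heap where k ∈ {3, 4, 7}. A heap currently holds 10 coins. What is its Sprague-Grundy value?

0

Grundy values for subtraction set {3, 4, 7}:
k:     0  1  2  3  4  5  6  7  8  9 10
g(k):  0  0  0  1  1  1  2  2  2  3  0
So g(10) = 0.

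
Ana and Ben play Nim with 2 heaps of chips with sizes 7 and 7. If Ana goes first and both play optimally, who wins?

Nim-sum: 7 ^ 7 = 0.
The nim-sum is 0, so this is a P-position: the player to move is in a losing position under optimal play; Ana is about to move from it and so loses — Ben wins.

Ben wins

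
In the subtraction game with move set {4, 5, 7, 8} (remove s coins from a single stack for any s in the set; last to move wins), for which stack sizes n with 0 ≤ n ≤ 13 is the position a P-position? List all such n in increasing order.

0, 1, 2, 3, 12, 13

Build the Grundy sequence with g(k) = mex{g(k−s) : s ∈ {4, 5, 7, 8}, s ≤ k}:
g(0) = mex{} = 0
g(1) = mex{} = 0
g(2) = mex{} = 0
g(3) = mex{} = 0
g(4) = mex{0} = 1
g(5) = mex{0} = 1
g(6) = mex{0} = 1
g(7) = mex{0} = 1
g(8) = mex{0,1} = 2
g(9) = mex{0,1} = 2
g(10) = mex{0,1} = 2
g(11) = mex{0,1} = 2
g(12) = mex{1,2} = 0
g(13) = mex{1,2} = 0
The P-positions (g = 0) in 0..13 are 0, 1, 2, 3, 12, 13.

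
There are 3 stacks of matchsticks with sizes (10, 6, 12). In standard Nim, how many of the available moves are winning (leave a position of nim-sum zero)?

0

Compute the nim-sum pairwise:
10 XOR 6 = 12
12 XOR 12 = 0
The nim-sum is already 0, so every move leaves a nonzero nim-sum — there are no winning moves.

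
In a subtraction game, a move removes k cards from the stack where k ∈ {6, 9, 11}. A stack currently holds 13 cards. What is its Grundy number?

2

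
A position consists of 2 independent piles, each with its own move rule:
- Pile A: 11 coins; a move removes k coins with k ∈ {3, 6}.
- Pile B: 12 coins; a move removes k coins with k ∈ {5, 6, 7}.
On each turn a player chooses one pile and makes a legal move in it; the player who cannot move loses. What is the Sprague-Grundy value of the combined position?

0

Build the Grundy sequence for pile A with g(k) = mex{g(k−s) : s ∈ {3, 6}, s ≤ k}:
g(0) = mex{} = 0
g(1) = mex{} = 0
g(2) = mex{} = 0
g(3) = mex{0} = 1
g(4) = mex{0} = 1
g(5) = mex{0} = 1
g(6) = mex{0,1} = 2
g(7) = mex{0,1} = 2
g(8) = mex{0,1} = 2
g(9) = mex{1,2} = 0
g(10) = mex{1,2} = 0
g(11) = mex{1,2} = 0
So g(11) = 0.
Grundy values for pile B (subtraction set {5, 6, 7}):
g(0) = mex{} = 0
g(1) = mex{} = 0
g(2) = mex{} = 0
g(3) = mex{} = 0
g(4) = mex{} = 0
g(5) = mex{0} = 1
g(6) = mex{0} = 1
g(7) = mex{0} = 1
g(8) = mex{0} = 1
g(9) = mex{0} = 1
g(10) = mex{0,1} = 2
g(11) = mex{0,1} = 2
g(12) = mex{1} = 0
So g(12) = 0.
The value of a disjunctive sum is the nim-sum of the parts.
Combined value = 0 XOR 0 = 0.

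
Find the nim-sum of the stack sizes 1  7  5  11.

8

Nim-sum: 1 XOR 7 XOR 5 XOR 11 = 8.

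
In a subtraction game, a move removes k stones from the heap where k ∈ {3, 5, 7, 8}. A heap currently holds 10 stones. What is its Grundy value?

3

Grundy values for subtraction set {3, 5, 7, 8}:
g(0) = mex{} = 0
g(1) = mex{} = 0
g(2) = mex{} = 0
g(3) = mex{0} = 1
g(4) = mex{0} = 1
g(5) = mex{0} = 1
g(6) = mex{0,1} = 2
g(7) = mex{0,1} = 2
g(8) = mex{0,1} = 2
g(9) = mex{0,1,2} = 3
g(10) = mex{0,1,2} = 3
So g(10) = 3.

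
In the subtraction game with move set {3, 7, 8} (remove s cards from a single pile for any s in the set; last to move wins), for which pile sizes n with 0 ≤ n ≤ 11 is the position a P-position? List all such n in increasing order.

0, 1, 2, 6, 11

Compute g(0), g(1), … for moves {3, 7, 8}:
k:     0  1  2  3  4  5  6  7  8  9 10 11
g(k):  0  0  0  1  1  1  0  2  2  1  3  0
The P-positions (g = 0) in 0..11 are 0, 1, 2, 6, 11.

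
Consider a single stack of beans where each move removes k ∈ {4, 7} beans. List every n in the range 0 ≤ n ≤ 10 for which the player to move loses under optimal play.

Build the Grundy sequence with g(k) = mex{g(k−s) : s ∈ {4, 7}, s ≤ k}:
g(0) = mex{} = 0
g(1) = mex{} = 0
g(2) = mex{} = 0
g(3) = mex{} = 0
g(4) = mex{0} = 1
g(5) = mex{0} = 1
g(6) = mex{0} = 1
g(7) = mex{0} = 1
g(8) = mex{0,1} = 2
g(9) = mex{0,1} = 2
g(10) = mex{0,1} = 2
The P-positions (g = 0) in 0..10 are 0, 1, 2, 3.

0, 1, 2, 3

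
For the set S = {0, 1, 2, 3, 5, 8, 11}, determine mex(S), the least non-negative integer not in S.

4

The values 0, 1, 2, 3 are all present; 4 is the first non-negative integer missing from the set.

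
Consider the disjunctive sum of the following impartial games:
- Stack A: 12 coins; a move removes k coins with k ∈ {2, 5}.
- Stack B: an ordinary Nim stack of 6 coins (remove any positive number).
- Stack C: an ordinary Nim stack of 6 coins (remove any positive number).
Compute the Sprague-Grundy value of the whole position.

2

Build the Grundy sequence for stack A with g(k) = mex{g(k−s) : s ∈ {2, 5}, s ≤ k}:
g(0) = mex{} = 0
g(1) = mex{} = 0
g(2) = mex{0} = 1
g(3) = mex{0} = 1
g(4) = mex{1} = 0
g(5) = mex{0,1} = 2
g(6) = mex{0} = 1
g(7) = mex{1,2} = 0
g(8) = mex{1} = 0
g(9) = mex{0} = 1
g(10) = mex{0,2} = 1
g(11) = mex{1} = 0
g(12) = mex{0,1} = 2
So g(12) = 2.
Stack B is a plain Nim stack of size 6, so its Grundy value is 6.
Stack C is a plain Nim stack of size 6, so its Grundy value is 6.
The value of a disjunctive sum is the nim-sum of the parts.
Combined value = 2 XOR 6 XOR 6 = 2.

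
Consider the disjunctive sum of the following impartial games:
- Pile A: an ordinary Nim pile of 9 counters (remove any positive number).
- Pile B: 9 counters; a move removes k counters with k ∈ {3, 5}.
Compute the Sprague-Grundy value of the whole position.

9

Pile A is a plain Nim pile of size 9, so its Grundy value is 9.
Grundy values for pile B (subtraction set {3, 5}):
k:     0  1  2  3  4  5  6  7  8  9
g(k):  0  0  0  1  1  1  2  2  0  0
So g(9) = 0.
By the Sprague-Grundy theorem, the Grundy value of a sum of independent games is the XOR of the component values.
Combined value = 9 ⊕ 0 = 9.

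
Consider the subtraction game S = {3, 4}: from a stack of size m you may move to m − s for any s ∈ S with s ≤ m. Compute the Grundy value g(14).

0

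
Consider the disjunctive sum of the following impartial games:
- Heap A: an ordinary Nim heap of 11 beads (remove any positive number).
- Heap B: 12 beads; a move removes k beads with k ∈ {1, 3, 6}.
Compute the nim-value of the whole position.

10

Heap A is a plain Nim heap of size 11, so its Grundy value is 11.
For heap B, compute g(0), g(1), … with moves {1, 3, 6}:
k:     0  1  2  3  4  5  6  7  8  9 10 11 12
g(k):  0  1  0  1  0  1  2  3  2  0  1  0  1
So g(12) = 1.
By the Sprague-Grundy theorem, the Grundy value of a sum of independent games is the XOR of the component values.
Combined value = 11 ⊕ 1 = 10.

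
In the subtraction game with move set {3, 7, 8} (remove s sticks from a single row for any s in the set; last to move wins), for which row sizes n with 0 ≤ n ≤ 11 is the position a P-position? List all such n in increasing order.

Grundy values for subtraction set {3, 7, 8}:
g(0) = mex{} = 0
g(1) = mex{} = 0
g(2) = mex{} = 0
g(3) = mex{0} = 1
g(4) = mex{0} = 1
g(5) = mex{0} = 1
g(6) = mex{1} = 0
g(7) = mex{0,1} = 2
g(8) = mex{0,1} = 2
g(9) = mex{0} = 1
g(10) = mex{0,1,2} = 3
g(11) = mex{1,2} = 0
The P-positions (g = 0) in 0..11 are 0, 1, 2, 6, 11.

0, 1, 2, 6, 11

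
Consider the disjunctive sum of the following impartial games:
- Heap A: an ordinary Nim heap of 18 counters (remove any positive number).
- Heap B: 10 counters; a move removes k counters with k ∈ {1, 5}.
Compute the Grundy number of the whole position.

Heap A is a plain Nim heap of size 18, so its Grundy value is 18.
For heap B, compute g(0), g(1), … with moves {1, 5}:
k:     0  1  2  3  4  5  6  7  8  9 10
g(k):  0  1  0  1  0  1  0  1  0  1  0
So g(10) = 0.
By the Sprague-Grundy theorem, the Grundy value of a sum of independent games is the XOR of the component values.
Combined value = 18 ⊕ 0 = 18.

18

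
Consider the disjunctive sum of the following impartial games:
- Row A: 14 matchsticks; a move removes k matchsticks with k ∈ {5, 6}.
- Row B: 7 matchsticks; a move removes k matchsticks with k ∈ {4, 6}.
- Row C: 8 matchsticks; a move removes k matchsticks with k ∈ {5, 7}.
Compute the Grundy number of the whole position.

0

Build the Grundy sequence for row A with g(k) = mex{g(k−s) : s ∈ {5, 6}, s ≤ k}:
k:     0  1  2  3  4  5  6  7  8  9 10 11 12 13 14
g(k):  0  0  0  0  0  1  1  1  1  1  2  0  0  0  0
So g(14) = 0.
Build the Grundy sequence for row B with g(k) = mex{g(k−s) : s ∈ {4, 6}, s ≤ k}:
g(0) = mex{} = 0
g(1) = mex{} = 0
g(2) = mex{} = 0
g(3) = mex{} = 0
g(4) = mex{0} = 1
g(5) = mex{0} = 1
g(6) = mex{0} = 1
g(7) = mex{0} = 1
So g(7) = 1.
For row C, compute g(0), g(1), … with moves {5, 7}:
g(0) = mex{} = 0
g(1) = mex{} = 0
g(2) = mex{} = 0
g(3) = mex{} = 0
g(4) = mex{} = 0
g(5) = mex{0} = 1
g(6) = mex{0} = 1
g(7) = mex{0} = 1
g(8) = mex{0} = 1
So g(8) = 1.
The value of a disjunctive sum is the nim-sum of the parts.
Combined value = 0 ⊕ 1 ⊕ 1 = 0.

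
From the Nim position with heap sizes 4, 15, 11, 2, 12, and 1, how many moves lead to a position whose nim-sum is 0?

Nim-sum: 4 ^ 15 ^ 11 ^ 2 ^ 12 ^ 1 = 15.
The overall nim-sum is X = 15. A heap of size p has a winning move iff p XOR X < p (reduce it to p XOR X).
  4: 4 XOR 15 = 11 ≥ 4 — no move.
  15: 15 XOR 15 = 0 < 15 — winning move (to 0).
  11: 11 XOR 15 = 4 < 11 — winning move (to 4).
  2: 2 XOR 15 = 13 ≥ 2 — no move.
  12: 12 XOR 15 = 3 < 12 — winning move (to 3).
  1: 1 XOR 15 = 14 ≥ 1 — no move.
That gives 3 winning moves.

3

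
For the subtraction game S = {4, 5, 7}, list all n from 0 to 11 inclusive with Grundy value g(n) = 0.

0, 1, 2, 3, 11

Build the Grundy sequence with g(k) = mex{g(k−s) : s ∈ {4, 5, 7}, s ≤ k}:
k:     0  1  2  3  4  5  6  7  8  9 10 11
g(k):  0  0  0  0  1  1  1  1  2  2  2  0
The P-positions (g = 0) in 0..11 are 0, 1, 2, 3, 11.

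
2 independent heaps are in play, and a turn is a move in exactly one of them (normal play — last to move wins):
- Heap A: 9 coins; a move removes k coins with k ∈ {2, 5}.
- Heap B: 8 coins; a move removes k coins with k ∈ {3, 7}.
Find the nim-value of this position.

For heap A, compute g(0), g(1), … with moves {2, 5}:
k:     0  1  2  3  4  5  6  7  8  9
g(k):  0  0  1  1  0  2  1  0  0  1
So g(9) = 1.
Grundy values for heap B (subtraction set {3, 7}):
g(0) = mex{} = 0
g(1) = mex{} = 0
g(2) = mex{} = 0
g(3) = mex{0} = 1
g(4) = mex{0} = 1
g(5) = mex{0} = 1
g(6) = mex{1} = 0
g(7) = mex{0,1} = 2
g(8) = mex{0,1} = 2
So g(8) = 2.
By the Sprague-Grundy theorem, the Grundy value of a sum of independent games is the XOR of the component values.
Combined value = 1 ⊕ 2 = 3.

3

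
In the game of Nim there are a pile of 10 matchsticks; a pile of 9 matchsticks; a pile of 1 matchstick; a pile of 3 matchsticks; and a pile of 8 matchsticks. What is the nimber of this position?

9

Write each in binary and XOR column by column:
  1010  (10)
  1001  (9)
  0001  (1)
  0011  (3)
  1000  (8)
  ----
  1001  (9)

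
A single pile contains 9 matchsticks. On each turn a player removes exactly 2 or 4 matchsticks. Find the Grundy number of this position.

1

Build the Grundy sequence with g(k) = mex{g(k−s) : s ∈ {2, 4}, s ≤ k}:
k:     0  1  2  3  4  5  6  7  8  9
g(k):  0  0  1  1  2  2  0  0  1  1
So g(9) = 1.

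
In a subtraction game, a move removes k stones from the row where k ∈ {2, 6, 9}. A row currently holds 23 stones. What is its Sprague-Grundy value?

Compute g(0), g(1), … for moves {2, 6, 9}:
k:     0  1  2  3  4  5  6  7  8  9 10 11 12 13 14 15 16 17 18 19 20 21 22 23
g(k):  0  0  1  1  0  0  1  1  0  2  1  3  0  2  1  0  0  1  1  0  0  1  1  0
So g(23) = 0.

0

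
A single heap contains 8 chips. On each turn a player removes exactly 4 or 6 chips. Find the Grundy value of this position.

2

Grundy values for subtraction set {4, 6}:
g(0) = mex{} = 0
g(1) = mex{} = 0
g(2) = mex{} = 0
g(3) = mex{} = 0
g(4) = mex{0} = 1
g(5) = mex{0} = 1
g(6) = mex{0} = 1
g(7) = mex{0} = 1
g(8) = mex{0,1} = 2
So g(8) = 2.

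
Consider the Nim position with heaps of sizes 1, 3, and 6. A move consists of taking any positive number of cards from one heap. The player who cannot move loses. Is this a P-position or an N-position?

Compute the nim-sum pairwise:
1 XOR 3 = 2
2 XOR 6 = 4
The nim-sum is 4 ≠ 0, so this is an N-position: the player to move can win.

N-position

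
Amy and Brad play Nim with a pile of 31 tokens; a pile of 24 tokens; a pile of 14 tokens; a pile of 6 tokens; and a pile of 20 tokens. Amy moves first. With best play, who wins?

Amy wins

Compute the nim-sum pairwise:
31 ⊕ 24 = 7
7 ⊕ 14 = 9
9 ⊕ 6 = 15
15 ⊕ 20 = 27
The nim-sum is 27 ≠ 0, so this is an N-position: the player to move can win; Amy has a winning move.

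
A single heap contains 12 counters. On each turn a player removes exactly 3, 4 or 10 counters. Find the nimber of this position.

1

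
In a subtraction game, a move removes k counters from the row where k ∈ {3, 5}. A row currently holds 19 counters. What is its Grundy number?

1

Grundy values for subtraction set {3, 5}:
k:     0  1  2  3  4  5  6  7  8  9 10 11 12 13 14 15 16 17 18 19
g(k):  0  0  0  1  1  1  2  2  0  0  0  1  1  1  2  2  0  0  0  1
So g(19) = 1.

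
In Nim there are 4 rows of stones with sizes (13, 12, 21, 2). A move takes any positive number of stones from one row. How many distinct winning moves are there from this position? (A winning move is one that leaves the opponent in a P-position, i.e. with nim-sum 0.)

1

Nim-sum: 13 XOR 12 XOR 21 XOR 2 = 22.
The overall nim-sum is X = 22. A row of size p has a winning move iff p XOR X < p (reduce it to p XOR X).
  13: 13 XOR 22 = 27 ≥ 13 — no move.
  12: 12 XOR 22 = 26 ≥ 12 — no move.
  21: 21 XOR 22 = 3 < 21 — winning move (to 3).
  2: 2 XOR 22 = 20 ≥ 2 — no move.
That gives 1 winning move.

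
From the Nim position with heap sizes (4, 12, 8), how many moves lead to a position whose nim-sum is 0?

0

Compute the nim-sum pairwise:
4 XOR 12 = 8
8 XOR 8 = 0
The nim-sum is already 0, so every move leaves a nonzero nim-sum — there are no winning moves.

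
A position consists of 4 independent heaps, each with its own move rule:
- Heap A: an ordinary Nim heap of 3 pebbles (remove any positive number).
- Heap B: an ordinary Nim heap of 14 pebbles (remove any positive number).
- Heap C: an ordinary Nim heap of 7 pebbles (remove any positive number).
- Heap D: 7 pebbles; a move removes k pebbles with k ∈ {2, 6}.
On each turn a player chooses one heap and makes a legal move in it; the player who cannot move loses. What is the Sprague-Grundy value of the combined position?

Heap A is a plain Nim heap of size 3, so its Grundy value is 3.
Heap B is a plain Nim heap of size 14, so its Grundy value is 14.
Heap C is a plain Nim heap of size 7, so its Grundy value is 7.
For heap D, compute g(0), g(1), … with moves {2, 6}:
k:     0  1  2  3  4  5  6  7
g(k):  0  0  1  1  0  0  1  1
So g(7) = 1.
The value of a disjunctive sum is the nim-sum of the parts.
Combined value = 3 XOR 14 XOR 7 XOR 1 = 11.

11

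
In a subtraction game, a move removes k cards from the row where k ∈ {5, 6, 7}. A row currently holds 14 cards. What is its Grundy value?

0

Grundy values for subtraction set {5, 6, 7}:
k:     0  1  2  3  4  5  6  7  8  9 10 11 12 13 14
g(k):  0  0  0  0  0  1  1  1  1  1  2  2  0  0  0
So g(14) = 0.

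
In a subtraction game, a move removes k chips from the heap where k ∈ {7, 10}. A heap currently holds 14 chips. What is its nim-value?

2

Grundy values for subtraction set {7, 10}:
g(0) = mex{} = 0
g(1) = mex{} = 0
g(2) = mex{} = 0
g(3) = mex{} = 0
g(4) = mex{} = 0
g(5) = mex{} = 0
g(6) = mex{} = 0
g(7) = mex{0} = 1
g(8) = mex{0} = 1
g(9) = mex{0} = 1
g(10) = mex{0} = 1
g(11) = mex{0} = 1
g(12) = mex{0} = 1
g(13) = mex{0} = 1
g(14) = mex{0,1} = 2
So g(14) = 2.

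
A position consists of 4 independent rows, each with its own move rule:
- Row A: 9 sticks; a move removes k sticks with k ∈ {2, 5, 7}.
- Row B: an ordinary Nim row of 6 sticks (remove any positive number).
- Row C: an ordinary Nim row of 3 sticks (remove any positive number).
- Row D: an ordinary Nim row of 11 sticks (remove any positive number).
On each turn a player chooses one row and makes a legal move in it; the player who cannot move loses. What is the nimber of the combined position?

Build the Grundy sequence for row A with g(k) = mex{g(k−s) : s ∈ {2, 5, 7}, s ≤ k}:
g(0) = mex{} = 0
g(1) = mex{} = 0
g(2) = mex{0} = 1
g(3) = mex{0} = 1
g(4) = mex{1} = 0
g(5) = mex{0,1} = 2
g(6) = mex{0} = 1
g(7) = mex{0,1,2} = 3
g(8) = mex{0,1} = 2
g(9) = mex{0,1,3} = 2
So g(9) = 2.
Row B is a plain Nim row of size 6, so its Grundy value is 6.
Row C is a plain Nim row of size 3, so its Grundy value is 3.
Row D is a plain Nim row of size 11, so its Grundy value is 11.
The value of a disjunctive sum is the nim-sum of the parts.
Combined value = 2 ⊕ 6 ⊕ 3 ⊕ 11 = 12.

12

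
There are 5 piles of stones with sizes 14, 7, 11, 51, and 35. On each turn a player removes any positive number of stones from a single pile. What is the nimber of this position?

18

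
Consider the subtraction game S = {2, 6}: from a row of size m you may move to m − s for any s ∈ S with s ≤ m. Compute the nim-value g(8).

Grundy values for subtraction set {2, 6}:
k:     0  1  2  3  4  5  6  7  8
g(k):  0  0  1  1  0  0  1  1  0
So g(8) = 0.

0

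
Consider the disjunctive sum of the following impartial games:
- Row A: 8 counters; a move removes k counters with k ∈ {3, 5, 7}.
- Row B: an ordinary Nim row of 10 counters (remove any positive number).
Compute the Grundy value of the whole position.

Build the Grundy sequence for row A with g(k) = mex{g(k−s) : s ∈ {3, 5, 7}, s ≤ k}:
g(0) = mex{} = 0
g(1) = mex{} = 0
g(2) = mex{} = 0
g(3) = mex{0} = 1
g(4) = mex{0} = 1
g(5) = mex{0} = 1
g(6) = mex{0,1} = 2
g(7) = mex{0,1} = 2
g(8) = mex{0,1} = 2
So g(8) = 2.
Row B is a plain Nim row of size 10, so its Grundy value is 10.
The value of a disjunctive sum is the nim-sum of the parts.
Combined value = 2 XOR 10 = 8.

8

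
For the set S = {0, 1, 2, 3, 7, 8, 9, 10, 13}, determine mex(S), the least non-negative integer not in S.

The values 0, 1, 2, 3 are all present; 4 is the first non-negative integer missing from the set.

4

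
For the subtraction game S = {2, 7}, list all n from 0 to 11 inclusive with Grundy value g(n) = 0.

Build the Grundy sequence with g(k) = mex{g(k−s) : s ∈ {2, 7}, s ≤ k}:
g(0) = mex{} = 0
g(1) = mex{} = 0
g(2) = mex{0} = 1
g(3) = mex{0} = 1
g(4) = mex{1} = 0
g(5) = mex{1} = 0
g(6) = mex{0} = 1
g(7) = mex{0} = 1
g(8) = mex{0,1} = 2
g(9) = mex{1} = 0
g(10) = mex{1,2} = 0
g(11) = mex{0} = 1
The P-positions (g = 0) in 0..11 are 0, 1, 4, 5, 9, 10.

0, 1, 4, 5, 9, 10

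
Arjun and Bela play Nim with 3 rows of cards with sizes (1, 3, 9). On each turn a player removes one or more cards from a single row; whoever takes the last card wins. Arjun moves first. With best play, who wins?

Nim-sum: 1 XOR 3 XOR 9 = 11.
The nim-sum is 11 ≠ 0, so this is an N-position: the player to move can win; Arjun has a winning move.

Arjun wins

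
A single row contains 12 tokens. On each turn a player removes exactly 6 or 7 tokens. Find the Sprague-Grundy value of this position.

2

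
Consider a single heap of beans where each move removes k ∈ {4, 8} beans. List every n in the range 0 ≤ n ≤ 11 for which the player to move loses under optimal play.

0, 1, 2, 3

Grundy values for subtraction set {4, 8}:
g(0) = mex{} = 0
g(1) = mex{} = 0
g(2) = mex{} = 0
g(3) = mex{} = 0
g(4) = mex{0} = 1
g(5) = mex{0} = 1
g(6) = mex{0} = 1
g(7) = mex{0} = 1
g(8) = mex{0,1} = 2
g(9) = mex{0,1} = 2
g(10) = mex{0,1} = 2
g(11) = mex{0,1} = 2
The P-positions (g = 0) in 0..11 are 0, 1, 2, 3.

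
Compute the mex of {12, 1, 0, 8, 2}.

3

The values 0, 1, 2 are all present; 3 is the first non-negative integer missing from the set.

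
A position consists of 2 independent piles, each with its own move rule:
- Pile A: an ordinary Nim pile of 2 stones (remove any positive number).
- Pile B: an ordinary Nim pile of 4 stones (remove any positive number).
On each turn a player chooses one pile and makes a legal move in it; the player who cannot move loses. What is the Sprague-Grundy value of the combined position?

6

Pile A is a plain Nim pile of size 2, so its Grundy value is 2.
Pile B is a plain Nim pile of size 4, so its Grundy value is 4.
By the Sprague-Grundy theorem, the Grundy value of a sum of independent games is the XOR of the component values.
Combined value = 2 ⊕ 4 = 6.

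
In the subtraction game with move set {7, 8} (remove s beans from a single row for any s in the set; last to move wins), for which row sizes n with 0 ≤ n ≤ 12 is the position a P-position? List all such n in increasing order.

0, 1, 2, 3, 4, 5, 6

Grundy values for subtraction set {7, 8}:
g(0) = mex{} = 0
g(1) = mex{} = 0
g(2) = mex{} = 0
g(3) = mex{} = 0
g(4) = mex{} = 0
g(5) = mex{} = 0
g(6) = mex{} = 0
g(7) = mex{0} = 1
g(8) = mex{0} = 1
g(9) = mex{0} = 1
g(10) = mex{0} = 1
g(11) = mex{0} = 1
g(12) = mex{0} = 1
The P-positions (g = 0) in 0..12 are 0, 1, 2, 3, 4, 5, 6.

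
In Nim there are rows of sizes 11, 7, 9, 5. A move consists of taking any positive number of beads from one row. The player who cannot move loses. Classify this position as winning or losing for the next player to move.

Losing position

Nim-sum: 11 ^ 7 ^ 9 ^ 5 = 0.
The nim-sum is 0, so this is a P-position: the player to move is in a losing position under optimal play.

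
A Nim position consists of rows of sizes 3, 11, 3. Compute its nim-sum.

Nim-sum: 3 ^ 11 ^ 3 = 11.

11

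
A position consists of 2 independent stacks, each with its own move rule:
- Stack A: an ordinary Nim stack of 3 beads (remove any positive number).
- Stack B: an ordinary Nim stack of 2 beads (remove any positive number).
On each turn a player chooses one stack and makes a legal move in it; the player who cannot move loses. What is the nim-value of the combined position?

Stack A is a plain Nim stack of size 3, so its Grundy value is 3.
Stack B is a plain Nim stack of size 2, so its Grundy value is 2.
The value of a disjunctive sum is the nim-sum of the parts.
Combined value = 3 XOR 2 = 1.

1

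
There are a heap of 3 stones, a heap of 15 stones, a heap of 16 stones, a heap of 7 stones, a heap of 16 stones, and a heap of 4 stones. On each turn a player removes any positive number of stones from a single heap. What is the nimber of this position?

Compute the nim-sum pairwise:
3 ⊕ 15 = 12
12 ⊕ 16 = 28
28 ⊕ 7 = 27
27 ⊕ 16 = 11
11 ⊕ 4 = 15

15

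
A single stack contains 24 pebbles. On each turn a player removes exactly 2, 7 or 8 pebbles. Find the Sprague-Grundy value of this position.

0

Grundy values for subtraction set {2, 7, 8}:
k:     0  1  2  3  4  5  6  7  8  9 10 11 12 13 14 15 16 17 18 19 20 21 22 23 24
g(k):  0  0  1  1  0  0  1  1  2  2  0  3  1  2  0  0  1  1  2  0  0  1  1  2  0
So g(24) = 0.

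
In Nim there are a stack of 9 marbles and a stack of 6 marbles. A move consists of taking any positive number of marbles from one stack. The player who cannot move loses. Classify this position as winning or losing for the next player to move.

Winning position

Compute the nim-sum pairwise:
9 ⊕ 6 = 15
The nim-sum is 15 ≠ 0, so this is an N-position: the player to move can win.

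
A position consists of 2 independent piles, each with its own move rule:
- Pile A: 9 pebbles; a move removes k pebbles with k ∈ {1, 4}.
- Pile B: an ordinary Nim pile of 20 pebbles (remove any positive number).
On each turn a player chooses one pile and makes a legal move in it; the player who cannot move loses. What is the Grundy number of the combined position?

Build the Grundy sequence for pile A with g(k) = mex{g(k−s) : s ∈ {1, 4}, s ≤ k}:
k:     0  1  2  3  4  5  6  7  8  9
g(k):  0  1  0  1  2  0  1  0  1  2
So g(9) = 2.
Pile B is a plain Nim pile of size 20, so its Grundy value is 20.
The value of a disjunctive sum is the nim-sum of the parts.
Combined value = 2 XOR 20 = 22.

22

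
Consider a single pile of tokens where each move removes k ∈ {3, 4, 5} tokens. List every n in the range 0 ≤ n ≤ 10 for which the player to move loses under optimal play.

0, 1, 2, 8, 9, 10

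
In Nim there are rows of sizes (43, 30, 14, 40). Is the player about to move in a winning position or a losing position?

Compute the nim-sum pairwise:
43 ⊕ 30 = 53
53 ⊕ 14 = 59
59 ⊕ 40 = 19
The nim-sum is 19 ≠ 0, so this is an N-position: the player to move can win.

Winning position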